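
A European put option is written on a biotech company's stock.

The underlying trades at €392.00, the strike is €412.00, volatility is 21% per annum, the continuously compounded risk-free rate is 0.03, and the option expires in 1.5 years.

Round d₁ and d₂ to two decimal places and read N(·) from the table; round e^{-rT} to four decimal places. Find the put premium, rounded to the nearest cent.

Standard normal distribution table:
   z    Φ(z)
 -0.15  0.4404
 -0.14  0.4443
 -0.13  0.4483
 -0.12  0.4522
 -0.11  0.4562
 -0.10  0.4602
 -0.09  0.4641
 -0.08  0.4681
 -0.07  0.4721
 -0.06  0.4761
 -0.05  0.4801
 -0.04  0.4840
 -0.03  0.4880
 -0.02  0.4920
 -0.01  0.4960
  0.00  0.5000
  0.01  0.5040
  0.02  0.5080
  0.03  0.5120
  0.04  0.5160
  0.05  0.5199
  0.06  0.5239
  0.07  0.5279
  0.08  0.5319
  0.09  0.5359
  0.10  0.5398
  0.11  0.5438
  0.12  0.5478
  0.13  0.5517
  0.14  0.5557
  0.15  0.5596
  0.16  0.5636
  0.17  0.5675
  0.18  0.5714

σ√T = 0.21 × 1.2247 = 0.2572
d₁ = [ln(392/412) + (0.03 + ½·0.21²)·1.5] / (σ√T) = (-0.0498 + 0.0781) / 0.2572 = 0.1101 → 0.11
d₂ = 0.1101 − 0.2572 = -0.1471 → -0.15
exp(−rT) = exp(−0.03·1.5) = 0.9560
N(−d₂) = N(0.15) = 0.5596;  N(−d₁) = N(-0.11) = 0.4562
P = 412·0.9560·0.5596 − 392·0.4562 = 220.4108 − 178.8304 = 41.5804

€41.58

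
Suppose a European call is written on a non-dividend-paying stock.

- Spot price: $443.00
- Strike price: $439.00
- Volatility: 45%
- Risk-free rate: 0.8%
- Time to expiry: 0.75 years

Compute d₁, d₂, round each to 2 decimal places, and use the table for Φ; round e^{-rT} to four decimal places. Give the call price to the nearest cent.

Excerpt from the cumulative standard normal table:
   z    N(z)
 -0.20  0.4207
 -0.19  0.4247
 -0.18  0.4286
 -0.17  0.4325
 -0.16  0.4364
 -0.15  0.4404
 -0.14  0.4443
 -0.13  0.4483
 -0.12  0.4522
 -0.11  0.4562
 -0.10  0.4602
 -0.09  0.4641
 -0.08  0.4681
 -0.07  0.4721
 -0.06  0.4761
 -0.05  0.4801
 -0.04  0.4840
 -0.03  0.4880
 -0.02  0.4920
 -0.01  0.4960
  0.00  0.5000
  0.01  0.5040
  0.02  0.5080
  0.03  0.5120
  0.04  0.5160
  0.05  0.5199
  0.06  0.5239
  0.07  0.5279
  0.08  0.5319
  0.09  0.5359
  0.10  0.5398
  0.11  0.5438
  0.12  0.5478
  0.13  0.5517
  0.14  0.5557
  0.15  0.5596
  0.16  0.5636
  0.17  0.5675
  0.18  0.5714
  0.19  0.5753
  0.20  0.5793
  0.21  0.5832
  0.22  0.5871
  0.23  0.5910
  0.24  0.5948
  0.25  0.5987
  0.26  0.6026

T = 0.75;  σ√T = 0.3897
ln(S/K) + (r + σ²/2)T = ln(443/439) + (0.008 + 0.45²/2)·0.75 = 0.0091 + 0.0819 = 0.0910
d₁ = 0.0910 / 0.3897 = 0.2335 → 0.23
d₂ = d₁ − σ√T = 0.2335 − 0.3897 = -0.1562 → -0.16
exp(−rT) = exp(−0.008·0.75) = 0.9940
N(d₁) = N(0.23) = 0.5910;  N(d₂) = N(-0.16) = 0.4364
C = 443·0.5910 − 439·0.9940·0.4364 = 261.8130 − 190.4301 = 71.3829

$71.38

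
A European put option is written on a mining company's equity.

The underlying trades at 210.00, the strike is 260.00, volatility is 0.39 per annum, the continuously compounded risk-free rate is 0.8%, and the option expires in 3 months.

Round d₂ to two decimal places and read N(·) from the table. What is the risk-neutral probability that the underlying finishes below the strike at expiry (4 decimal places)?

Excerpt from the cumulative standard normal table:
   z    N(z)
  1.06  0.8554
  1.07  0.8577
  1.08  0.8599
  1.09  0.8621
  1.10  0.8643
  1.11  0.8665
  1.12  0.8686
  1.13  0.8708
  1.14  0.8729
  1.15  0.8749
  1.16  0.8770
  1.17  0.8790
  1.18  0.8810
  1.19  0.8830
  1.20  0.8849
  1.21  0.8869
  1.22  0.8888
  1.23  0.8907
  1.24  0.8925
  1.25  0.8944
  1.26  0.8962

0.8810

T = 0.25;  σ√T = 0.1950
d₁ = [ln(210/260) + (0.008 + ½·0.39²)·0.25] / (σ√T) = (-0.2136 + 0.0210) / 0.1950 = -0.9875 ≈ -0.99
d₂ = -0.9875 − 0.1950 = -1.1825 ≈ -1.18
Pr(exercise) under Q = N(−d₂) = N(1.18) = 0.8810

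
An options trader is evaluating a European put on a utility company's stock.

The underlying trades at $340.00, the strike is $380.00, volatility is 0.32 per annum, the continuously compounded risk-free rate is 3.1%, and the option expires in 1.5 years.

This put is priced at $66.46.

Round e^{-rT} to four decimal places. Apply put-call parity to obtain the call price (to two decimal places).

$43.71

exp(−rT) = exp(−0.031·1.5) = 0.9546
Put-call parity: C − P = S − K·e^(−rT) = 340 − 380·0.9546 = 340 − 362.7480 = -22.7480
C = P + (C − P) = 66.46 + (-22.7480) = 43.7120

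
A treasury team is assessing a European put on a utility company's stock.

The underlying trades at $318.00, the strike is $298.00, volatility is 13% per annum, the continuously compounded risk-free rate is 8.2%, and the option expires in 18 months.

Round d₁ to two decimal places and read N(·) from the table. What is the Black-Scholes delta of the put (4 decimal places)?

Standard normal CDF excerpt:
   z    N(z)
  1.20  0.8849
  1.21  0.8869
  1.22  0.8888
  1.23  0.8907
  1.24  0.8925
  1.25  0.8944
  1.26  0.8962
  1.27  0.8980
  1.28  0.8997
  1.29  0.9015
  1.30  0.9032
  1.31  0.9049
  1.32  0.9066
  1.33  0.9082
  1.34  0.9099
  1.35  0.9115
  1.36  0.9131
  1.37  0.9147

-0.1038

T = 1.5;  σ√T = 0.1592
d₁ = [ln(318/298) + (0.082 + 0.13²/2)·1.5] / 0.1592 = [0.0650 + 0.1357] / 0.1592 = 1.2601 ≈ 1.26
N(d₁) = N(1.26) = 0.8962
Δ_put = N(d₁) − 1 = 0.8962 − 1 = -0.1038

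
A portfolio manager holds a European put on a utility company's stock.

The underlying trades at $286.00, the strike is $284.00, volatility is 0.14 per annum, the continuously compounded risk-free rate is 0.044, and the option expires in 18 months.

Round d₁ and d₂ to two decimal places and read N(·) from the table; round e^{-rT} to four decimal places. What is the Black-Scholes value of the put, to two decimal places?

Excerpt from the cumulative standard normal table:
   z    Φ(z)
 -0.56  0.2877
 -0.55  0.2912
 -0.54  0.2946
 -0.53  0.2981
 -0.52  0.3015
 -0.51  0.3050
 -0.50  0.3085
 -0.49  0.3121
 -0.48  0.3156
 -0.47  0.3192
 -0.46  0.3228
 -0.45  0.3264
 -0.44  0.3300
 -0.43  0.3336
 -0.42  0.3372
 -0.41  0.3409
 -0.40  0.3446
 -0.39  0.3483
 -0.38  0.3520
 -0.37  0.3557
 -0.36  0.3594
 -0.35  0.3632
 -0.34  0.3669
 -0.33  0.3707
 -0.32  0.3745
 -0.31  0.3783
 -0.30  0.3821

$10.31

T = 1.5;  σ√T = 0.1715
d₁ = [ln(286/284) + (0.044 + 0.14²/2)·1.5] / 0.1715 = [0.0070 + 0.0807] / 0.1715 = 0.5116 ⇒ 0.51
d₂ = d₁ − σ√T = 0.5116 − 0.1715 = 0.3401 ⇒ 0.34
e^(−rT) = e^(−0.044·1.5) = 0.9361
P = 284·0.9361·N(-0.34) − 286·N(-0.51) = 284·0.9361·0.3669 − 286·0.3050 = 97.5412 − 87.2300 = 10.3112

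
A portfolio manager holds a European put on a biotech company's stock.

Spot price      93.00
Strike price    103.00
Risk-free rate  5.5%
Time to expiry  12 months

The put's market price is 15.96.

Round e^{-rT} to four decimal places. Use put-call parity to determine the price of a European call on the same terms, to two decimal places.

11.47

exp(−rT) = exp(−0.055·1) = 0.9465
Put-call parity: C − P = S − K·e^(−rT) = 93 − 103·0.9465 = 93 − 97.4895 = -4.4895
C = P + (C − P) = 15.96 + (-4.4895) = 11.4705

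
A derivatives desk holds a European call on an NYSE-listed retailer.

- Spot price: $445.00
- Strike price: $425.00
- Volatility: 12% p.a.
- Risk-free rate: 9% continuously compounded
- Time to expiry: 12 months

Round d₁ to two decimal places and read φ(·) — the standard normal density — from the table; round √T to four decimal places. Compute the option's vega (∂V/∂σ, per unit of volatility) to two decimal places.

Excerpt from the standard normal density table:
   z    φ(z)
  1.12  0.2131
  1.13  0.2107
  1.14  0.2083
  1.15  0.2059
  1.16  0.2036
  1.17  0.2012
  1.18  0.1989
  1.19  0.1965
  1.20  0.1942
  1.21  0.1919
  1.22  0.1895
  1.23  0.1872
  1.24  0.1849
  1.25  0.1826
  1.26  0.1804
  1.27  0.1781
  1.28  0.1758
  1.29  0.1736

T = 1;  σ√T = 0.1200
d₁ = [ln(445/425) + (0.09 + 0.12²/2)·1] / 0.1200 = [0.0460 + 0.0972] / 0.1200 = 1.1932 → 1.19
√T = √1 = 1.0000
φ(d₁) = φ(1.19) = 0.1965
vega = S·φ(d₁)·√T = 445·0.1965·1.0000 = 87.4425

87.44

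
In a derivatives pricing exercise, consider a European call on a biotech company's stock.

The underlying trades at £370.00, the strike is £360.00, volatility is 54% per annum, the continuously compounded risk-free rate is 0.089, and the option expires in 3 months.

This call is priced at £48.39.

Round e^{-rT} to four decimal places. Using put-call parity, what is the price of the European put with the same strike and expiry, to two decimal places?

e^(−rT) = e^(−0.089·0.25) = 0.9780
Put-call parity: C − P = S − K·e^(−rT) = 370 − 360·0.9780 = 370 − 352.0800 = 17.9200
P = C − (C − P) = 48.39 − (17.9200) = 30.4700

£30.47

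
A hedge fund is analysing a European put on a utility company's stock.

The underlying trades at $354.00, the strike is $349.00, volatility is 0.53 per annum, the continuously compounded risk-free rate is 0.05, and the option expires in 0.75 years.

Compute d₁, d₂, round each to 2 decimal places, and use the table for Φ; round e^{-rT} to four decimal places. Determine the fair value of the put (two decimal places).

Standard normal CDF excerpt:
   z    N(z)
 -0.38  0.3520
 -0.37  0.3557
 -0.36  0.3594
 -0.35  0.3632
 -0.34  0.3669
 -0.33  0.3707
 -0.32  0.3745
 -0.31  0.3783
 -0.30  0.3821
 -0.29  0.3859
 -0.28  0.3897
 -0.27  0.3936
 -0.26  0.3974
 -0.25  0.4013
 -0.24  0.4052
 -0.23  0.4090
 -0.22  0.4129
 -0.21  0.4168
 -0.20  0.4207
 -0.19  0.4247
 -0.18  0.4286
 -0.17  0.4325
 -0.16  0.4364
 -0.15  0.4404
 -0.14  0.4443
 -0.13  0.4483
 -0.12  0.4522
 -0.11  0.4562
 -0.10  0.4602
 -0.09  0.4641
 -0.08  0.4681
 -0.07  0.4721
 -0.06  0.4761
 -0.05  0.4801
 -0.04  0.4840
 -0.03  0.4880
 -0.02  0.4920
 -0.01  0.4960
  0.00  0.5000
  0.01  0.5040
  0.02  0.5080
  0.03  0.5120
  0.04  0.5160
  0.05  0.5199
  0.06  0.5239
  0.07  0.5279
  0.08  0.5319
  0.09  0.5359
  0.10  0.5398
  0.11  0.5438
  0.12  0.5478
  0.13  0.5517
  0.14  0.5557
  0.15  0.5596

$54.26

σ√T = 0.53 × 0.8660 = 0.4590
d₁ = [ln(354/349) + (0.05 + ½·0.53²)·0.75] / (σ√T) = (0.0142 + 0.1428) / 0.4590 = 0.3422 which rounds to 0.34
d₂ = 0.3422 − 0.4590 = -0.1168 which rounds to -0.12
e^(−rT) = e^(−0.05·0.75) = 0.9632
N(−d₂) = N(0.12) = 0.5478;  N(−d₁) = N(-0.34) = 0.3669
P = 349·0.9632·0.5478 − 354·0.3669 = 184.1467 − 129.8826 = 54.2641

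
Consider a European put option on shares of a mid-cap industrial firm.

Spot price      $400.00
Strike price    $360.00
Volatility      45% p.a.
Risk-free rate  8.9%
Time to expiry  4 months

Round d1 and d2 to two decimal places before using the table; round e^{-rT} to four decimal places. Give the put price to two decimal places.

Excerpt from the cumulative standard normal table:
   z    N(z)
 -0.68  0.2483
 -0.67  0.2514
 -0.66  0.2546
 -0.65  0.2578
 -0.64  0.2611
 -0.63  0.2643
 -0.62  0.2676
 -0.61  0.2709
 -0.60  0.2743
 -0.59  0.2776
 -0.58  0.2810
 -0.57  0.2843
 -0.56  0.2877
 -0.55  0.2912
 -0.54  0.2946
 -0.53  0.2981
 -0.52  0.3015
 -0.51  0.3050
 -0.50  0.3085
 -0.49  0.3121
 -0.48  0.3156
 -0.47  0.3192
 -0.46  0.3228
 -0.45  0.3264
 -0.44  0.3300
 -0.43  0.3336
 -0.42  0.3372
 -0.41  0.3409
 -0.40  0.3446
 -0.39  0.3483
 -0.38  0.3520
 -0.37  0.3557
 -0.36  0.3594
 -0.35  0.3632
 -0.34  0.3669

$18.61

σ√T = 0.45·√0.3333 = 0.2598
ln(S/K) + (r + σ²/2)T = ln(400/360) + (0.089 + 0.45²/2)·0.3333 = 0.1054 + 0.0634 = 0.1688
d₁ = 0.1688 / 0.2598 = 0.6496 ⇒ 0.65
d₂ = d₁ − σ√T = 0.6496 − 0.2598 = 0.3898 ⇒ 0.39
exp(−rT) = exp(−0.089·0.3333) = 0.9708
N(−d₂) = N(-0.39) = 0.3483;  N(−d₁) = N(-0.65) = 0.2578
P = 360·0.9708·0.3483 − 400·0.2578 = 121.7267 − 103.1200 = 18.6067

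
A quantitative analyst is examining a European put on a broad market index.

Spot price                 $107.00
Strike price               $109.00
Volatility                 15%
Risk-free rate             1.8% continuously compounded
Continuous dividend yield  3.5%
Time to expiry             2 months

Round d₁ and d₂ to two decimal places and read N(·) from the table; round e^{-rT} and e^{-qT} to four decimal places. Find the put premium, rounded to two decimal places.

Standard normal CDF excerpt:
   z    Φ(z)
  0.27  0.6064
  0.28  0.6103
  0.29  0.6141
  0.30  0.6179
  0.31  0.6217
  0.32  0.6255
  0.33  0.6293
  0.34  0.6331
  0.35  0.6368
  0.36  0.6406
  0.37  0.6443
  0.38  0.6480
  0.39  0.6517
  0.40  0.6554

$3.88

T = 0.1667;  σ√T = 0.0612
d₁ = [ln(107/109) + (0.018 − 0.035 + 0.15²/2)·0.1667] / 0.0612 = [-0.0185 − 0.0010] / 0.0612 = -0.3181 ⇒ -0.32
d₂ = d₁ − σ√T = -0.3181 − 0.0612 = -0.3793 ⇒ -0.38
e^(−qT) = e^(−0.035·0.1667) = 0.9942;  e^(−rT) = e^(−0.018·0.1667) = 0.9970
P = 109·0.9970·N(0.38) − 107·0.9942·N(0.32) = 109·0.9970·0.6480 − 107·0.9942·0.6255 = 70.4201 − 66.5403 = 3.8798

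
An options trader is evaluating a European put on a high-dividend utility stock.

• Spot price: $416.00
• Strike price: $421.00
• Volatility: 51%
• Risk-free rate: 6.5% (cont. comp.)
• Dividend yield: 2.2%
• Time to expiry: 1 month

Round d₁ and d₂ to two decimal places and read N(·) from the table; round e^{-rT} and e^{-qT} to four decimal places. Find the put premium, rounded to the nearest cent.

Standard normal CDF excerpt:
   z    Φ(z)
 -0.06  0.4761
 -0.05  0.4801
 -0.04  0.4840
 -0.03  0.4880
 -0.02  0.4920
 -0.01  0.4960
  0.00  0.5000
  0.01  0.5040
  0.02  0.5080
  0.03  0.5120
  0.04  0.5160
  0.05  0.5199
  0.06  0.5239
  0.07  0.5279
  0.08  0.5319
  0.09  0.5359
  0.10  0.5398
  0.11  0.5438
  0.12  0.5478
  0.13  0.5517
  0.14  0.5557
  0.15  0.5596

$26.71

σ√T = 0.51 × 0.2887 = 0.1472
d₁ = [ln(416/421) + (0.065 − 0.022 + ½·0.51²)·0.08333] / (σ√T) = (-0.0119 + 0.0144) / 0.1472 = 0.0168 which rounds to 0.02
d₂ = 0.0168 − 0.1472 = -0.1304 which rounds to -0.13
exp(−qT) = exp(−0.022·0.08333) = 0.9982;  exp(−rT) = exp(−0.065·0.08333) = 0.9946
N(−d₂) = N(0.13) = 0.5517;  N(−d₁) = N(-0.02) = 0.4920
P = 421·0.9946·0.5517 − 416·0.9982·0.4920 = 231.0115 − 204.3036 = 26.7079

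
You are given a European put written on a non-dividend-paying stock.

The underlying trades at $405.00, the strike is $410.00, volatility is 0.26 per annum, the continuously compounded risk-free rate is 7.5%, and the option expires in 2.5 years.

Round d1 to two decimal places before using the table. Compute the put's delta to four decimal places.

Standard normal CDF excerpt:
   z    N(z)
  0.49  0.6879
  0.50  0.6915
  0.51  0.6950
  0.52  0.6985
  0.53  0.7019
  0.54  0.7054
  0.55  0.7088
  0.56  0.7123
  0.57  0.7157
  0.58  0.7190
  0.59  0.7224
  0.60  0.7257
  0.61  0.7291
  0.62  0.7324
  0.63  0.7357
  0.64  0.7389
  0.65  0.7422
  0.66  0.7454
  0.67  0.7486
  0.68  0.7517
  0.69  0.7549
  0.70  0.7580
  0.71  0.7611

-0.2643

σ√T = 0.26·√2.5 = 0.4111
d₁ = [ln(405/410) + (0.075 + 0.26²/2)·2.5] / 0.4111 = [-0.0123 + 0.2720] / 0.4111 = 0.6318 which rounds to 0.63
N(d₁) = N(0.63) = 0.7357
Δ_put = N(d₁) − 1 = 0.7357 − 1 = -0.2643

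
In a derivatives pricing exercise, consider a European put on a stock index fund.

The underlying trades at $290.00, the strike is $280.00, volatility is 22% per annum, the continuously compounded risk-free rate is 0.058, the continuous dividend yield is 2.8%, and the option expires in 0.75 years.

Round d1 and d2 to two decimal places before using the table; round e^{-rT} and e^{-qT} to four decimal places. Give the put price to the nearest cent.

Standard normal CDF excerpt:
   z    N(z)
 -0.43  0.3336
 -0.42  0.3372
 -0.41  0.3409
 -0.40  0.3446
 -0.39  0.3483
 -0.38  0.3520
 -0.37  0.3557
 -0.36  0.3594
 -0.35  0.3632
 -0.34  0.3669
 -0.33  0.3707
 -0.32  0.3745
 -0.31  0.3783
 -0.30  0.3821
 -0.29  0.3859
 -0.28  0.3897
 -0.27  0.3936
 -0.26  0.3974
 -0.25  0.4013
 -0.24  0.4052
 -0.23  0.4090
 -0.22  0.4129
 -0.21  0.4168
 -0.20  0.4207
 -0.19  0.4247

T = 0.75;  σ√T = 0.1905
d₁ = [ln(290/280) + (0.058 − 0.028 + 0.22²/2)·0.75] / 0.1905 = [0.0351 + 0.0406] / 0.1905 = 0.3975 ≈ 0.40
d₂ = d₁ − σ√T = 0.3975 − 0.1905 = 0.2070 ≈ 0.21
exp(−qT) = exp(−0.028·0.75) = 0.9792;  exp(−rT) = exp(−0.058·0.75) = 0.9574
N(−d₂) = N(-0.21) = 0.4168;  N(−d₁) = N(-0.40) = 0.3446
P = 280·0.9574·0.4168 − 290·0.9792·0.3446 = 111.7324 − 97.8554 = 13.8770

$13.88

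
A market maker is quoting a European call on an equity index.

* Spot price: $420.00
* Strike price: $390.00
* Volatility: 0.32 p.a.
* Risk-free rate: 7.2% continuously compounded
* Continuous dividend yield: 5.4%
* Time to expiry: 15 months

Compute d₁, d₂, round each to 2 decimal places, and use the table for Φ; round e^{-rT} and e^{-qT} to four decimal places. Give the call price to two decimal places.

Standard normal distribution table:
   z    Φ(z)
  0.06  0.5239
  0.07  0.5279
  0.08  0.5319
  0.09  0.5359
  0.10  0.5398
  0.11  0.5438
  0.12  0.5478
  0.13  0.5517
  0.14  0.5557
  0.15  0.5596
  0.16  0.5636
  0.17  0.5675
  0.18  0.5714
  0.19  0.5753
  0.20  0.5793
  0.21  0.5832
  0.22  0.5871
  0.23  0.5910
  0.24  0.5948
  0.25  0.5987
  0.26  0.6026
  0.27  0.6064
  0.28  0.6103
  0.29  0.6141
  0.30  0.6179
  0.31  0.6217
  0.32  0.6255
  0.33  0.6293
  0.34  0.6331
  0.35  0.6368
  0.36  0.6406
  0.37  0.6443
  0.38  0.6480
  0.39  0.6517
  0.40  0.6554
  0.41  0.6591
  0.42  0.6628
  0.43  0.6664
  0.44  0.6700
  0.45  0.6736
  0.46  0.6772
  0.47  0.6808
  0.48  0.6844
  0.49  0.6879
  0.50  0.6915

$73.43

T = 1.25;  σ√T = 0.3578
ln(S/K) + (r − q + σ²/2)T = ln(420/390) + (0.072 − 0.054 + 0.32²/2)·1.25 = 0.0741 + 0.0865 = 0.1606
d₁ = 0.1606 / 0.3578 = 0.4489 → 0.45
d₂ = d₁ − σ√T = 0.4489 − 0.3578 = 0.0911 → 0.09
e^(−qT) = e^(−0.054·1.25) = 0.9347;  e^(−rT) = e^(−0.072·1.25) = 0.9139
N(d₁) = N(0.45) = 0.6736;  N(d₂) = N(0.09) = 0.5359
C = 420·0.9347·0.6736 − 390·0.9139·0.5359 = 264.4378 − 191.0060 = 73.4318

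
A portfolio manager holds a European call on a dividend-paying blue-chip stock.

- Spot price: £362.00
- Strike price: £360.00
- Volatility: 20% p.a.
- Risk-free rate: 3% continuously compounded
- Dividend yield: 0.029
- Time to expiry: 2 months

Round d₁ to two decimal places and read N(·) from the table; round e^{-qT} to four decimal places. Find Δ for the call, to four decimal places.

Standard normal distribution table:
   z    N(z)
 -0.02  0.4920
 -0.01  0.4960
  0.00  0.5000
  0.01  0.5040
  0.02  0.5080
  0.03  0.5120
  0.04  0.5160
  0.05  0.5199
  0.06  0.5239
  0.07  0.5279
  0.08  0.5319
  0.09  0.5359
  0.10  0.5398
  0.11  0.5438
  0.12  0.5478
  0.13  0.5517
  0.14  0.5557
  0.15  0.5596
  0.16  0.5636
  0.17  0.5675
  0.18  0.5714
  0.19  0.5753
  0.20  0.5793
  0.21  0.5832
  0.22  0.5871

0.5412

σ√T = 0.2·√0.1667 = 0.0816
d₁ = [ln(362/360) + (0.03 − 0.029 + 0.2²/2)·0.1667] / 0.0816 = [0.0055 + 0.0035] / 0.0816 = 0.1107 → 0.11
N(d₁) = N(0.11) = 0.5438
Δ_call = e^(−qT)·N(d₁) = 0.9952·0.5438 = 0.5412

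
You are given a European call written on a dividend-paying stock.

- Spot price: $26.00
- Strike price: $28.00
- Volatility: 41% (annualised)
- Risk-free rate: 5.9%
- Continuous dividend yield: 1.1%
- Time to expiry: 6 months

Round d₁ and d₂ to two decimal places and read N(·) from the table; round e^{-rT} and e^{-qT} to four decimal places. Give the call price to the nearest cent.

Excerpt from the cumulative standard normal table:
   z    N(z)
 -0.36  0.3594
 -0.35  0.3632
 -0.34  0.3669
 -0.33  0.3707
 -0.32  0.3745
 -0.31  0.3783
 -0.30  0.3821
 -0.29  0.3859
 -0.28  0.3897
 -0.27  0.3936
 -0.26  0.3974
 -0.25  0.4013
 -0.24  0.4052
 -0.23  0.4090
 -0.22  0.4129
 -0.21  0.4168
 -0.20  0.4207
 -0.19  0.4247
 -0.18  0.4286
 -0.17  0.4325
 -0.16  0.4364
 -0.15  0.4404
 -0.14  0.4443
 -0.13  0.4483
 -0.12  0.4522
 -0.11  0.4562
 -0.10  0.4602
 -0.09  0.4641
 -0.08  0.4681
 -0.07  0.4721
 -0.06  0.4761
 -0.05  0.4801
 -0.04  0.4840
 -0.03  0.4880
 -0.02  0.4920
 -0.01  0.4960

$2.44

σ√T = 0.41·√0.5 = 0.2899
ln(S/K) + (r − q + σ²/2)T = ln(26/28) + (0.059 − 0.011 + 0.41²/2)·0.5 = -0.0741 + 0.0660 = -0.0081
d₁ = -0.0081 / 0.2899 = -0.0279 ⇒ -0.03
d₂ = d₁ − σ√T = -0.0279 − 0.2899 = -0.3178 ⇒ -0.32
exp(−qT) = exp(−0.011·0.5) = 0.9945;  exp(−rT) = exp(−0.059·0.5) = 0.9709
C = 26·0.9945·N(-0.03) − 28·0.9709·N(-0.32) = 26·0.9945·0.4880 − 28·0.9709·0.3745 = 12.6182 − 10.1809 = 2.4374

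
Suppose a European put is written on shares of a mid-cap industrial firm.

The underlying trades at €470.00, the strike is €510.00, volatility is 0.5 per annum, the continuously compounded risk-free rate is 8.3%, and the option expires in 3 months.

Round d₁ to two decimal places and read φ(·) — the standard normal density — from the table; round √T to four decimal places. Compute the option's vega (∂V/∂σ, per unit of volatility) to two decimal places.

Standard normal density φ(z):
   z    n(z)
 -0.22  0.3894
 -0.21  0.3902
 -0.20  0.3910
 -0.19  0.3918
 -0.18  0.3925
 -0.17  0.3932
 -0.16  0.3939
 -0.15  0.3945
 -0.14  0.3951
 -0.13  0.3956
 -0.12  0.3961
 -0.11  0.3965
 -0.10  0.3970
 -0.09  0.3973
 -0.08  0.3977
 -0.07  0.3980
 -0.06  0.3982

T = 0.25;  σ√T = 0.2500
d₁ = [ln(470/510) + (0.083 + 0.5²/2)·0.25] / 0.2500 = [-0.0817 + 0.0520] / 0.2500 = -0.1187 ⇒ -0.12
√T = √0.25 = 0.5000
φ(d₁) = φ(-0.12) = 0.3961
vega = S·φ(d₁)·√T = 470·0.3961·0.5000 = 93.0835

93.08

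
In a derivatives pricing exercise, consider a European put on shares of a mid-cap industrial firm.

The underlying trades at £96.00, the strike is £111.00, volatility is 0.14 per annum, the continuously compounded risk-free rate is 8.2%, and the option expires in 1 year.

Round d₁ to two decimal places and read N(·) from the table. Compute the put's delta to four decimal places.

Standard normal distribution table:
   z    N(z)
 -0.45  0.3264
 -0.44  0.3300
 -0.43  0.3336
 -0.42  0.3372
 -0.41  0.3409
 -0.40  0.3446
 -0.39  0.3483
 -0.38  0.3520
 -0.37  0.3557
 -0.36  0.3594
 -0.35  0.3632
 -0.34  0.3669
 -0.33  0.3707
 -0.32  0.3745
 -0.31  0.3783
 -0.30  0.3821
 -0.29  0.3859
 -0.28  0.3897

T = 1;  σ√T = 0.1400
d₁ = [ln(96/111) + (0.082 + 0.14²/2)·1] / 0.1400 = [-0.1452 + 0.0918] / 0.1400 = -0.3813 ≈ -0.38
N(d₁) = N(-0.38) = 0.3520
Δ_put = N(d₁) − 1 = 0.3520 − 1 = -0.6480

-0.6480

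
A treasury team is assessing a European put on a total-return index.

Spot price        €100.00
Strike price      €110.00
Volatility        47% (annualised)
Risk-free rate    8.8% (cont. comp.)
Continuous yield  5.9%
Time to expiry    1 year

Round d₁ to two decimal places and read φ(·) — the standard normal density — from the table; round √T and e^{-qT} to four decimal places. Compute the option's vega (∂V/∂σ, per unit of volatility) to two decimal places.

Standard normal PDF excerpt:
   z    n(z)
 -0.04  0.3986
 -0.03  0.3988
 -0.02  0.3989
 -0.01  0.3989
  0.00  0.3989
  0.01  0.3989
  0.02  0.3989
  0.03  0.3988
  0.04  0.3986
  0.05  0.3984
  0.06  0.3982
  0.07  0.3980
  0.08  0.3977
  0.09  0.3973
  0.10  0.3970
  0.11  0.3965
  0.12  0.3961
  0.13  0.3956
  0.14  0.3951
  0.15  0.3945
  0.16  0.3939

37.45

σ√T = 0.47·√1 = 0.4700
d₁ = [ln(100/110) + (0.088 − 0.059 + 0.47²/2)·1] / 0.4700 = [-0.0953 + 0.1394] / 0.4700 = 0.0939 ≈ 0.09
√T = √1 = 1.0000
φ(d₁) = φ(0.09) = 0.3973
e^(−qT) = e^(−0.059·1) = 0.9427
vega = S·e^(−qT)·φ(d₁)·√T = 100·0.9427·0.3973·1.0000 = 37.4535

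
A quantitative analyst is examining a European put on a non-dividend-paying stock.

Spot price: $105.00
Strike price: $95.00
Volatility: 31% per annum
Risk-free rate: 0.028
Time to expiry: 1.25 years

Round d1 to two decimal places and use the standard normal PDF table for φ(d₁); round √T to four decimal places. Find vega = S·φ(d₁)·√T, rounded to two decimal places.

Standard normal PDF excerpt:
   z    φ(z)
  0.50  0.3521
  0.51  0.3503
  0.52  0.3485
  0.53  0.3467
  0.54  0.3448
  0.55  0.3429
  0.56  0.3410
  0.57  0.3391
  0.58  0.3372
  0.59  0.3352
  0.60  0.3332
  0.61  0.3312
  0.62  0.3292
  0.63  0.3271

40.03

σ√T = 0.31 × 1.1180 = 0.3466
d₁ = [ln(105/95) + (0.028 + 0.31²/2)·1.25] / 0.3466 = [0.1001 + 0.0951] / 0.3466 = 0.5630 ≈ 0.56
√T = √1.25 = 1.1180
φ(d₁) = φ(0.56) = 0.3410
vega = S·φ(d₁)·√T = 105·0.3410·1.1180 = 40.0300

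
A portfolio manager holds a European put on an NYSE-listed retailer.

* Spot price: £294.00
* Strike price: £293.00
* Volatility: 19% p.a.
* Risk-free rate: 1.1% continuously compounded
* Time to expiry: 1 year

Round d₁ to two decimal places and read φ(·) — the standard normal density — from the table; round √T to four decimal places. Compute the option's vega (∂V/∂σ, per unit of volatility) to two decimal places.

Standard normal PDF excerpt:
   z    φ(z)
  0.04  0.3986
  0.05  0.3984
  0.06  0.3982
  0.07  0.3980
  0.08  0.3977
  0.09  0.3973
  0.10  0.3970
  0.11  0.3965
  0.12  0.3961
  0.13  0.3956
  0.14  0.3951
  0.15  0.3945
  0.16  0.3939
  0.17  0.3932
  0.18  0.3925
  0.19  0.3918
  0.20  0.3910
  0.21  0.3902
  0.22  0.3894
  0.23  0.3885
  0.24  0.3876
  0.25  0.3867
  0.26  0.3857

σ√T = 0.19 × 1.0000 = 0.1900
d₁ = [ln(294/293) + (0.011 + ½·0.19²)·1] / (σ√T) = (0.0034 + 0.0290) / 0.1900 = 0.1708 → 0.17
√T = √1 = 1.0000
φ(d₁) = φ(0.17) = 0.3932
vega = S·φ(d₁)·√T = 294·0.3932·1.0000 = 115.6008

115.60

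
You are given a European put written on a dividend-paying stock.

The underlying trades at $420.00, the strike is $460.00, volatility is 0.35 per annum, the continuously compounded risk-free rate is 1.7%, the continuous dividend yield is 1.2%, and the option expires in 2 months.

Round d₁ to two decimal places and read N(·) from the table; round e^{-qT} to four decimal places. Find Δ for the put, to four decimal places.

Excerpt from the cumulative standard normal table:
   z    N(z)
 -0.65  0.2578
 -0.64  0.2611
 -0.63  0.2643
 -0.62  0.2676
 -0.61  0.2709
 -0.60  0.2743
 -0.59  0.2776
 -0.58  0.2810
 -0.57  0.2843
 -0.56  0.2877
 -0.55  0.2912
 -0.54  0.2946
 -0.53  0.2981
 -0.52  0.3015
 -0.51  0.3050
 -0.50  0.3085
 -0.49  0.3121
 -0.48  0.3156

-0.7109

σ√T = 0.35·√0.1667 = 0.1429
d₁ = [ln(420/460) + (0.017 − 0.012 + ½·0.35²)·0.1667] / (σ√T) = (-0.0910 + 0.0110) / 0.1429 = -0.5594 → -0.56
N(d₁) = N(-0.56) = 0.2877
Δ_put = exp(−qT)·(N(d₁) − 1) = 0.9980·(0.2877 − 1) = -0.7109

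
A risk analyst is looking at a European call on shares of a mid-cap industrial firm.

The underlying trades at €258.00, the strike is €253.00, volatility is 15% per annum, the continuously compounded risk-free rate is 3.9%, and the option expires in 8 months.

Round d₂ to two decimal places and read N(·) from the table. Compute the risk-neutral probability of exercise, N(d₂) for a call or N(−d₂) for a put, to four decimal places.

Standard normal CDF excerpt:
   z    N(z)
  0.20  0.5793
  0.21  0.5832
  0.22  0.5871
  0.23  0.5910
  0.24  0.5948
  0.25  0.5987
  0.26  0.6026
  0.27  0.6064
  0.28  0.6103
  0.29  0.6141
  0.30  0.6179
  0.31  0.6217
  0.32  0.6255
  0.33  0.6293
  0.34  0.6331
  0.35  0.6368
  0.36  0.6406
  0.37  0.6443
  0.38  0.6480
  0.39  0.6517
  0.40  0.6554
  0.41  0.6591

σ√T = 0.15 × 0.8165 = 0.1225
d₁ = [ln(258/253) + (0.039 + 0.15²/2)·0.6667] / 0.1225 = [0.0196 + 0.0335] / 0.1225 = 0.4333 ≈ 0.43
d₂ = d₁ − σ√T = 0.4333 − 0.1225 = 0.3108 ≈ 0.31
Pr(exercise) under Q = N(d₂) = 0.6217

0.6217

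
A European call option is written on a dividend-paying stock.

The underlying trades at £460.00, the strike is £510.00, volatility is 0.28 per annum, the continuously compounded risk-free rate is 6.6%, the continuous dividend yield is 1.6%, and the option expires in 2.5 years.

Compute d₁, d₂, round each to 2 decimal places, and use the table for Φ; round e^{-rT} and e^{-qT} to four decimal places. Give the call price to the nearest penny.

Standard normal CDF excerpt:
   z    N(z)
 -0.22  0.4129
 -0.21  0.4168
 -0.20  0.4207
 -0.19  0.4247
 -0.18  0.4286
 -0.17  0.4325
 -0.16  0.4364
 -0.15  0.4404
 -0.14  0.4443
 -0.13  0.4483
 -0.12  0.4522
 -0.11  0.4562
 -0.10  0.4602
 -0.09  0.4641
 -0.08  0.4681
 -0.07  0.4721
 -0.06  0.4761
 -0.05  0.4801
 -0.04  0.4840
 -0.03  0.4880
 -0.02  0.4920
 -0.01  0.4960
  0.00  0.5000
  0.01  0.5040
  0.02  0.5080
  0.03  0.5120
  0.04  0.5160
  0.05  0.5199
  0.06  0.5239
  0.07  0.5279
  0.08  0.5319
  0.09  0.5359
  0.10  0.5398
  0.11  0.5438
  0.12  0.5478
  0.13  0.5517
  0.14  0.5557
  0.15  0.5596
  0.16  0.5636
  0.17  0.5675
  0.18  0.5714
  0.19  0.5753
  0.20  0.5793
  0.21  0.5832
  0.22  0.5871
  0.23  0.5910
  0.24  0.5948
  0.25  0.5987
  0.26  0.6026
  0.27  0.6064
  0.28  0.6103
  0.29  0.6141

σ√T = 0.28·√2.5 = 0.4427
ln(S/K) + (r − q + σ²/2)T = ln(460/510) + (0.066 − 0.016 + 0.28²/2)·2.5 = -0.1032 + 0.2230 = 0.1198
d₁ = 0.1198 / 0.4427 = 0.2706 which rounds to 0.27
d₂ = d₁ − σ√T = 0.2706 − 0.4427 = -0.1721 which rounds to -0.17
exp(−qT) = exp(−0.016·2.5) = 0.9608;  exp(−rT) = exp(−0.066·2.5) = 0.8479
N(d₁) = N(0.27) = 0.6064;  N(d₂) = N(-0.17) = 0.4325
C = 460·0.9608·0.6064 − 510·0.8479·0.4325 = 268.0094 − 187.0255 = 80.9839

£80.98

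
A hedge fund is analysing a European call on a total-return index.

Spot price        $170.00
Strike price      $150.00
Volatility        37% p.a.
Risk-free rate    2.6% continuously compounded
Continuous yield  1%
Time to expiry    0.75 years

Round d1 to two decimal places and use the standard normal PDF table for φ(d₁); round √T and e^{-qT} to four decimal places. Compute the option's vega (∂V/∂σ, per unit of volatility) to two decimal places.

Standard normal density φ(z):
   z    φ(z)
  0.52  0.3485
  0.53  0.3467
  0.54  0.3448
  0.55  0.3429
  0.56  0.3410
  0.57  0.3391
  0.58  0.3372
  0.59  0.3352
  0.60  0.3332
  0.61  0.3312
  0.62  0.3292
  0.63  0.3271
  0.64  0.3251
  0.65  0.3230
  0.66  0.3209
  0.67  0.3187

48.98

T = 0.75;  σ√T = 0.3204
d₁ = [ln(170/150) + (0.026 − 0.01 + ½·0.37²)·0.75] / (σ√T) = (0.1252 + 0.0633) / 0.3204 = 0.5883 → 0.59
√T = √0.75 = 0.8660
φ(d₁) = φ(0.59) = 0.3352
exp(−qT) = exp(−0.01·0.75) = 0.9925
vega = S·exp(−qT)·φ(d₁)·√T = 170·0.9925·0.3352·0.8660 = 48.9780
(The put has the same vega.)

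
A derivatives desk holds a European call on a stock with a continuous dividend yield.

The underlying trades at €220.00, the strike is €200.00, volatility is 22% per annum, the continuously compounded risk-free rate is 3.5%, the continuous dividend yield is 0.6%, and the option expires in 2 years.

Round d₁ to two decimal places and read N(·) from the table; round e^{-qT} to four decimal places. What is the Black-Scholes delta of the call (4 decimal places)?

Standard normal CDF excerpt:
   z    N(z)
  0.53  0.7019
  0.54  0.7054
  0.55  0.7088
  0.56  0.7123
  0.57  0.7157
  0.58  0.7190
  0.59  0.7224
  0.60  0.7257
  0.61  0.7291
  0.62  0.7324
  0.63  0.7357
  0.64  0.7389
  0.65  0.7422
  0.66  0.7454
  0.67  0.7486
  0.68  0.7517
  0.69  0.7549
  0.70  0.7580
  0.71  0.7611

0.7334

T = 2;  σ√T = 0.3111
d₁ = [ln(220/200) + (0.035 − 0.006 + ½·0.22²)·2] / (σ√T) = (0.0953 + 0.1064) / 0.3111 = 0.6483 ⇒ 0.65
N(d₁) = N(0.65) = 0.7422
Δ_call = exp(−qT)·N(d₁) = 0.9881·0.7422 = 0.7334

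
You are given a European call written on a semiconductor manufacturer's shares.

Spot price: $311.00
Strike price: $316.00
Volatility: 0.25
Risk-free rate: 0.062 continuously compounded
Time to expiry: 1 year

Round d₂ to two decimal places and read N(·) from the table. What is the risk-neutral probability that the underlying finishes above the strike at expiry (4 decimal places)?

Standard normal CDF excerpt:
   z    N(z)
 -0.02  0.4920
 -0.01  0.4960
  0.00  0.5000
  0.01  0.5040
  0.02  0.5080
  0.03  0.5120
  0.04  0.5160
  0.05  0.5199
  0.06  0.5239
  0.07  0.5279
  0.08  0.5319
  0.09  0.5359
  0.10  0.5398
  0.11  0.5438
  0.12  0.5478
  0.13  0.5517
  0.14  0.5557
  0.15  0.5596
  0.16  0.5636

0.5239

σ√T = 0.25 × 1.0000 = 0.2500
d₁ = [ln(311/316) + (0.062 + 0.25²/2)·1] / 0.2500 = [-0.0159 + 0.0932] / 0.2500 = 0.3092 → 0.31
d₂ = d₁ − σ√T = 0.3092 − 0.2500 = 0.0592 → 0.06
Risk-neutral Pr[S_T > K] = N(d₂) = N(0.06) = 0.5239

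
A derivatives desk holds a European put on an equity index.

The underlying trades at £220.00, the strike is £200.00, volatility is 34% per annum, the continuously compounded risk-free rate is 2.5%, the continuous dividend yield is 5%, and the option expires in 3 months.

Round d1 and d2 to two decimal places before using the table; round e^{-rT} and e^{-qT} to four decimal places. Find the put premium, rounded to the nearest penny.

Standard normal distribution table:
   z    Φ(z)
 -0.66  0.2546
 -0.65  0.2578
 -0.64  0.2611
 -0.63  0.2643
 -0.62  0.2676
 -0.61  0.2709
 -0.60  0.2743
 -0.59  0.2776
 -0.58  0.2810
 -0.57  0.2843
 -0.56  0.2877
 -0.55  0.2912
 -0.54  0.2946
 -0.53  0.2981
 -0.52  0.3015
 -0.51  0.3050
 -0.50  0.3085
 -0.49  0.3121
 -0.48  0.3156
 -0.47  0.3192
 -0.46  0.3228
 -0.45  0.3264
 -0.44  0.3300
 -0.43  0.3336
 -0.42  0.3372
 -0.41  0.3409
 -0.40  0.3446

σ√T = 0.34·√0.25 = 0.1700
d₁ = [ln(220/200) + (0.025 − 0.05 + 0.34²/2)·0.25] / 0.1700 = [0.0953 + 0.0082] / 0.1700 = 0.6089 ⇒ 0.61
d₂ = d₁ − σ√T = 0.6089 − 0.1700 = 0.4389 ⇒ 0.44
exp(−qT) = exp(−0.05·0.25) = 0.9876;  exp(−rT) = exp(−0.025·0.25) = 0.9938
N(−d₂) = N(-0.44) = 0.3300;  N(−d₁) = N(-0.61) = 0.2709
P = 200·0.9938·0.3300 − 220·0.9876·0.2709 = 65.5908 − 58.8590 = 6.7318

£6.73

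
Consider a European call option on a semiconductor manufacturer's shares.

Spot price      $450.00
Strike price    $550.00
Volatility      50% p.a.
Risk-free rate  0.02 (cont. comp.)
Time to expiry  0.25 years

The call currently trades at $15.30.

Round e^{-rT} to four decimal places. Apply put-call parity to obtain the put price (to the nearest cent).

$112.55

e^(−rT) = e^(−0.02·0.25) = 0.9950
Put-call parity: C − P = S − K·e^(−rT) = 450 − 550·0.9950 = 450 − 547.2500 = -97.2500
P = C − (C − P) = 15.30 − (-97.2500) = 112.5500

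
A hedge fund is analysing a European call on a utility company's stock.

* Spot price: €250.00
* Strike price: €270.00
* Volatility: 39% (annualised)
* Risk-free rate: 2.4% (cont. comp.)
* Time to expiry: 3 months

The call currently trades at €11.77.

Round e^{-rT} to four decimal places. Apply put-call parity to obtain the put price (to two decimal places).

exp(−rT) = exp(−0.024·0.25) = 0.9940
Put-call parity: C − P = S − K·e^(−rT) = 250 − 270·0.9940 = 250 − 268.3800 = -18.3800
P = C − (C − P) = 11.77 − (-18.3800) = 30.1500

€30.15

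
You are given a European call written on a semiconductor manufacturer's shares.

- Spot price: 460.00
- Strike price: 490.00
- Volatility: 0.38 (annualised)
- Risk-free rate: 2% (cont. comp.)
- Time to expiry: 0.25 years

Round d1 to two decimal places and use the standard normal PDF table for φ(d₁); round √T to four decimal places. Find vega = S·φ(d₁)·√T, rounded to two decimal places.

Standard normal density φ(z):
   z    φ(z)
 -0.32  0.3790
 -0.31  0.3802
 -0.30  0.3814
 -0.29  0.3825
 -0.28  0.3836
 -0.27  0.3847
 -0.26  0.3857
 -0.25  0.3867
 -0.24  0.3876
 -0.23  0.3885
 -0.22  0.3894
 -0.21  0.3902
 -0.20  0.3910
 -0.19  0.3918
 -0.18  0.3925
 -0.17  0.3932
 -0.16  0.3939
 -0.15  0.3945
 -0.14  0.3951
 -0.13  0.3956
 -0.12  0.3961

σ√T = 0.38·√0.25 = 0.1900
d₁ = [ln(460/490) + (0.02 + 0.38²/2)·0.25] / 0.1900 = [-0.0632 + 0.0231] / 0.1900 = -0.2112 → -0.21
√T = √0.25 = 0.5000
φ(d₁) = φ(-0.21) = 0.3902
vega = S·φ(d₁)·√T = 460·0.3902·0.5000 = 89.7460
(Vega is the same for a European call and put with the same parameters.)

89.75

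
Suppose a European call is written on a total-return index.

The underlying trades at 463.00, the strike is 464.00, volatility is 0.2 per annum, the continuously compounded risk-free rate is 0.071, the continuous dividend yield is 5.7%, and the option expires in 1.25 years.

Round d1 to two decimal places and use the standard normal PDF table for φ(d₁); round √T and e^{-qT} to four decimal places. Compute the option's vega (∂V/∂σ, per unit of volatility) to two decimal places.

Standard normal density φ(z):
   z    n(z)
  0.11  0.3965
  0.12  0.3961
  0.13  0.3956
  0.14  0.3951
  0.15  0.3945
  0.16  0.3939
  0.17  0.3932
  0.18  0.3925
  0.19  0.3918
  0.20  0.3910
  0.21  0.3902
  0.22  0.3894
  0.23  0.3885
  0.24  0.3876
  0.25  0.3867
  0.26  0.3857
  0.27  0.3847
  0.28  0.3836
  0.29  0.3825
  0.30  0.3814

T = 1.25;  σ√T = 0.2236
ln(S/K) + (r − q + σ²/2)T = ln(463/464) + (0.071 − 0.057 + 0.2²/2)·1.25 = -0.0022 + 0.0425 = 0.0403
d₁ = 0.0403 / 0.2236 = 0.1804 ⇒ 0.18
√T = √1.25 = 1.1180
φ(d₁) = φ(0.18) = 0.3925
exp(−qT) = exp(−0.057·1.25) = 0.9312
vega = S·exp(−qT)·φ(d₁)·√T = 463·0.9312·0.3925·1.1180 = 189.1932

189.19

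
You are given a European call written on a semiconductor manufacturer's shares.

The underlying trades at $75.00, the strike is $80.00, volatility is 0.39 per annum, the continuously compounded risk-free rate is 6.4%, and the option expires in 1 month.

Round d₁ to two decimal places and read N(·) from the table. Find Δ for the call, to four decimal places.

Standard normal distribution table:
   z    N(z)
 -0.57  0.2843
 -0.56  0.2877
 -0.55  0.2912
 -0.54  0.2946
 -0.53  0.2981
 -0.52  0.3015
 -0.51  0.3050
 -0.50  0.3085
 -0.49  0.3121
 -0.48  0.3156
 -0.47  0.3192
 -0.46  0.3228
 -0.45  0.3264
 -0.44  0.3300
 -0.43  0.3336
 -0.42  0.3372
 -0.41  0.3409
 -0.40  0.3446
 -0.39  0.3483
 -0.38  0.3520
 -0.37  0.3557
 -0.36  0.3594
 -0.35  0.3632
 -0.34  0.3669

σ√T = 0.39·√0.08333 = 0.1126
d₁ = [ln(75/80) + (0.064 + 0.39²/2)·0.08333] / 0.1126 = [-0.0645 + 0.0117] / 0.1126 = -0.4696 → -0.47
N(d₁) = N(-0.47) = 0.3192
Δ_call = N(d₁) = 0.3192

0.3192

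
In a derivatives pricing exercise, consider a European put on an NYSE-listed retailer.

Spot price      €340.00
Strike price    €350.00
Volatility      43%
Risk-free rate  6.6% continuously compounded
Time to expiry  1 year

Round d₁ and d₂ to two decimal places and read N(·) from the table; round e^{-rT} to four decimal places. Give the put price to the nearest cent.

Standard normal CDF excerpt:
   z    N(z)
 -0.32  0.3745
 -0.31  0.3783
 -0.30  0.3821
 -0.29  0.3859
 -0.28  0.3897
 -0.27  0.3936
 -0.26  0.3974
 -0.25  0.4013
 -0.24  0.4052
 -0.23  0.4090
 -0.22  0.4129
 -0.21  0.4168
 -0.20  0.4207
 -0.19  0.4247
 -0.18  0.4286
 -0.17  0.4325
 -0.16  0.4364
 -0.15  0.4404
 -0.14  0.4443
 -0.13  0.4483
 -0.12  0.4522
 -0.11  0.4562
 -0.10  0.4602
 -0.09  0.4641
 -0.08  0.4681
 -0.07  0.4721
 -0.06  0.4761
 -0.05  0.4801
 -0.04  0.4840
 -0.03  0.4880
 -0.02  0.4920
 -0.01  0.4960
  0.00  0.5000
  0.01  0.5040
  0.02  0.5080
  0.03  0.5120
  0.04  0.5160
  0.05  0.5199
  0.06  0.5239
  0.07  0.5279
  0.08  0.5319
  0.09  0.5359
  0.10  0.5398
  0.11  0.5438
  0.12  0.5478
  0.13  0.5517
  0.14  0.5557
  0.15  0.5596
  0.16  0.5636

€50.84

T = 1;  σ√T = 0.4300
ln(S/K) + (r + σ²/2)T = ln(340/350) + (0.066 + 0.43²/2)·1 = -0.0290 + 0.1584 = 0.1295
d₁ = 0.1295 / 0.4300 = 0.3011 ≈ 0.30
d₂ = d₁ − σ√T = 0.3011 − 0.4300 = -0.1289 ≈ -0.13
e^(−rT) = e^(−0.066·1) = 0.9361
N(−d₂) = N(0.13) = 0.5517;  N(−d₁) = N(-0.30) = 0.3821
P = 350·0.9361·0.5517 − 340·0.3821 = 180.7562 − 129.9140 = 50.8422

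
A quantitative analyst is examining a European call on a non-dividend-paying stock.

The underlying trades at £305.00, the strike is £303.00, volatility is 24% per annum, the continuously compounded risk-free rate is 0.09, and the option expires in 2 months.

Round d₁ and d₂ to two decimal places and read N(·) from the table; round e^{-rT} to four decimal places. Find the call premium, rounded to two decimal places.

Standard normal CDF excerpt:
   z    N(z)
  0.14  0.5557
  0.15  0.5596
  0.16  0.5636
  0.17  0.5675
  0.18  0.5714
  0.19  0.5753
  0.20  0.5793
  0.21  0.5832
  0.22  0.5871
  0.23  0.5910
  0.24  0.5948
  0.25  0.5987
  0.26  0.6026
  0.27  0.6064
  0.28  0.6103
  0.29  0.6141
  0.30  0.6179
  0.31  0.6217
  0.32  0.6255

T = 0.1667;  σ√T = 0.0980
d₁ = [ln(305/303) + (0.09 + ½·0.24²)·0.1667] / (σ√T) = (0.0066 + 0.0198) / 0.0980 = 0.2692 ⇒ 0.27
d₂ = 0.2692 − 0.0980 = 0.1712 ⇒ 0.17
exp(−rT) = exp(−0.09·0.1667) = 0.9851
N(d₁) = N(0.27) = 0.6064;  N(d₂) = N(0.17) = 0.5675
C = 305·0.6064 − 303·0.9851·0.5675 = 184.9520 − 169.3904 = 15.5616

£15.56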